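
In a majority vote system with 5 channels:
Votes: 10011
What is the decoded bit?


Ones: 3 out of 5
Threshold: 3

1 (3/5 voted 1)


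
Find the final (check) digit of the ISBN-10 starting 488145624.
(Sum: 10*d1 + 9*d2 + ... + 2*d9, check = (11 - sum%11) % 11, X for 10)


Weighted sum: 270
270 mod 11 = 6

Check digit: 5


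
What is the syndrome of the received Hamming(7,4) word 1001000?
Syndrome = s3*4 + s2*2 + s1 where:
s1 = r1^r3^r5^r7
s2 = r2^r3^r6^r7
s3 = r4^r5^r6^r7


s1=1, s2=0, s3=1

Syndrome = 5 (error at position 5)


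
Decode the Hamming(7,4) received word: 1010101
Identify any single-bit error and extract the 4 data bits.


Syndrome = 0: no error detected

Data: 1101 (no errors)


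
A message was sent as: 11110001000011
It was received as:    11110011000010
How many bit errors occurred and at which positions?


XOR: 00000010000001

2 error(s) at position(s): 6, 13


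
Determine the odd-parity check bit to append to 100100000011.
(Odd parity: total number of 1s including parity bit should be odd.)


Number of 1s in data: 4
Parity bit: 1

1


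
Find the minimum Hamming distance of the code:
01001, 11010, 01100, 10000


Comparing all pairs, minimum distance: 2
Can detect 1 errors, correct 0 errors

2


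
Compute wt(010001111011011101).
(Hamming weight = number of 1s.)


Counting 1s in 010001111011011101

11


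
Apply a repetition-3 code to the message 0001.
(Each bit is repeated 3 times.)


Each bit -> 3 copies

000000000111


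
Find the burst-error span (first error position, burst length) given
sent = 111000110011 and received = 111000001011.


XOR: 000000111000

Burst at position 6, length 3


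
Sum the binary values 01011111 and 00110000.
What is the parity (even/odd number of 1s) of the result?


01011111 = 95
00110000 = 48
Sum = 143 = 10001111
1s count = 5

odd parity (5 ones in 10001111)


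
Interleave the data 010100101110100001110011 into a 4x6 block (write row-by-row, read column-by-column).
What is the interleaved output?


Matrix:
  010100
  101110
  100001
  110011
Read columns: 011110010100110001010011

011110010100110001010011


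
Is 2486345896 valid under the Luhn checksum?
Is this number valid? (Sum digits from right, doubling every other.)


Luhn sum = 55
55 mod 10 = 5

Invalid (Luhn sum mod 10 = 5)


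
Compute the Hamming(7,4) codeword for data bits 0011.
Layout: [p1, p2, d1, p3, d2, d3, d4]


Parity bits: p1=1, p2=0, p3=0

1000011


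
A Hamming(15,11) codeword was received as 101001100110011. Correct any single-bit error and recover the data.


Syndrome = 3: error at position 3

Data: 00110110011 (corrected bit 3)


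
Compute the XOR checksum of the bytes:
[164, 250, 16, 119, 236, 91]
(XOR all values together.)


XOR chain: 164 ^ 250 ^ 16 ^ 119 ^ 236 ^ 91 = 142

142


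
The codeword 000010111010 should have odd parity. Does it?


Number of 1s: 5

Yes, parity is correct (5 ones)


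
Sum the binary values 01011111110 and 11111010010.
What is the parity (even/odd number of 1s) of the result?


01011111110 = 766
11111010010 = 2002
Sum = 2768 = 101011010000
1s count = 5

odd parity (5 ones in 101011010000)


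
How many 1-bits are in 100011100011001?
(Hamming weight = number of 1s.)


Counting 1s in 100011100011001

7


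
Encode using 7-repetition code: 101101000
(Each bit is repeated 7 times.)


Each bit -> 7 copies

111111100000001111111111111100000001111111000000000000000000000


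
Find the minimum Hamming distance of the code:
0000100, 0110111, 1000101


Comparing all pairs, minimum distance: 2
Can detect 1 errors, correct 0 errors

2


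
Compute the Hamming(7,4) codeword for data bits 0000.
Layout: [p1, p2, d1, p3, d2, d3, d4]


Parity bits: p1=0, p2=0, p3=0

0000000


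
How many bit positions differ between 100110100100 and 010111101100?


XOR: 110001001000
Count of 1s: 4

4


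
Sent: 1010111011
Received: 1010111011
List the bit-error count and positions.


XOR: 0000000000

0 errors (received matches sent)


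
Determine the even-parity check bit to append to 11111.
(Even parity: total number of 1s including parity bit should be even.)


Number of 1s in data: 5
Parity bit: 1

1


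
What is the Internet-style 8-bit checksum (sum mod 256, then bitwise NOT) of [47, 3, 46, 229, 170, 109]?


Sum = 604 mod 256 = 92
Complement = 163

163


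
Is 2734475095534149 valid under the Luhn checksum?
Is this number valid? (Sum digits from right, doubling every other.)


Luhn sum = 81
81 mod 10 = 1

Invalid (Luhn sum mod 10 = 1)


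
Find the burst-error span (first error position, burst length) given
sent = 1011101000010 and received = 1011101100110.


XOR: 0000000100100

Burst at position 7, length 4


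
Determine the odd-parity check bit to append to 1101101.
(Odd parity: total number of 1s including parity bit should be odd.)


Number of 1s in data: 5
Parity bit: 0

0


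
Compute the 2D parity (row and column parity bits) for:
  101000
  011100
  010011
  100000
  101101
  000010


Row parities: 011101
Column parities: 101000

Row P: 011101, Col P: 101000, Corner: 0


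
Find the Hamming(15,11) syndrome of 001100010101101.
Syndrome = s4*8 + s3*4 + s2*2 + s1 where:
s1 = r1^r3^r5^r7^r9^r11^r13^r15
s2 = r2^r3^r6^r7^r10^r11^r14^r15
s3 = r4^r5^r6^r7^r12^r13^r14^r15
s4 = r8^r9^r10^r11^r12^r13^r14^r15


s1=1, s2=1, s3=0, s4=1

Syndrome = 11 (error at position 11)


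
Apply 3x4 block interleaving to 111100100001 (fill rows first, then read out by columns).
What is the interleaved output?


Matrix:
  1111
  0010
  0001
Read columns: 100100110101

100100110101


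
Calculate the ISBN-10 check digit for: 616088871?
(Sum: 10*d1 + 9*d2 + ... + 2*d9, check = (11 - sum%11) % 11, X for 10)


Weighted sum: 260
260 mod 11 = 7

Check digit: 4


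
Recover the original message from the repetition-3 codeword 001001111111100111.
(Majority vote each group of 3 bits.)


Groups: 001, 001, 111, 111, 100, 111
Majority votes: 001101

001101


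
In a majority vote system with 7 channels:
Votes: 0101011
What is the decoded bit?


Ones: 4 out of 7
Threshold: 4

1 (4/7 voted 1)


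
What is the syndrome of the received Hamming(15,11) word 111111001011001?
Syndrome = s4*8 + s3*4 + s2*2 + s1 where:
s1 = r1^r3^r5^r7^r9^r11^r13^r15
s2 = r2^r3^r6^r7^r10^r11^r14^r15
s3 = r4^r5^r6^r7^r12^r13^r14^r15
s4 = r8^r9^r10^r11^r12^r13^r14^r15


s1=0, s2=1, s3=1, s4=0

Syndrome = 6 (error at position 6)


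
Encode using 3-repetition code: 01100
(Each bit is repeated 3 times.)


Each bit -> 3 copies

000111111000000


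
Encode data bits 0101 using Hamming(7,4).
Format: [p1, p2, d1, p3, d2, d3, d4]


Parity bits: p1=0, p2=1, p3=0

0100101


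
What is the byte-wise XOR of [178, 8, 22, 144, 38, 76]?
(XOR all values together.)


XOR chain: 178 ^ 8 ^ 22 ^ 144 ^ 38 ^ 76 = 86

86


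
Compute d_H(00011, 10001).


XOR: 10010
Count of 1s: 2

2


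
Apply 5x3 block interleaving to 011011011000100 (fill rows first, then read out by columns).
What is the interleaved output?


Matrix:
  011
  011
  011
  000
  100
Read columns: 000011110011100

000011110011100


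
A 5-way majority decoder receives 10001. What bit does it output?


Ones: 2 out of 5
Threshold: 3

0 (2/5 voted 1)


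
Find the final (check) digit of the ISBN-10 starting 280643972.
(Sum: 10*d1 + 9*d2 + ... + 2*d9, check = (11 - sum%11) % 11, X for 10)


Weighted sum: 234
234 mod 11 = 3

Check digit: 8


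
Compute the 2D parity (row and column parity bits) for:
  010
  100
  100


Row parities: 111
Column parities: 010

Row P: 111, Col P: 010, Corner: 1


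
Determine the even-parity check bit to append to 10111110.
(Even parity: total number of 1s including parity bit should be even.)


Number of 1s in data: 6
Parity bit: 0

0


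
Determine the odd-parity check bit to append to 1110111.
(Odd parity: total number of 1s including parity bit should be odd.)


Number of 1s in data: 6
Parity bit: 1

1


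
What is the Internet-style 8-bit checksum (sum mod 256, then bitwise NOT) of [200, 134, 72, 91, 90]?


Sum = 587 mod 256 = 75
Complement = 180

180


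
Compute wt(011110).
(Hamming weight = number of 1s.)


Counting 1s in 011110

4


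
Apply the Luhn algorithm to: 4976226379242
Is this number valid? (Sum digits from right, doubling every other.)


Luhn sum = 69
69 mod 10 = 9

Invalid (Luhn sum mod 10 = 9)


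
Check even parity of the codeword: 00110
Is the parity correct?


Number of 1s: 2

Yes, parity is correct (2 ones)


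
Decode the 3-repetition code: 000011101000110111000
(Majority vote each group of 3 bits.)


Groups: 000, 011, 101, 000, 110, 111, 000
Majority votes: 0110110

0110110


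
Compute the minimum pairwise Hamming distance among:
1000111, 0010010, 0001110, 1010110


Comparing all pairs, minimum distance: 2
Can detect 1 errors, correct 0 errors

2


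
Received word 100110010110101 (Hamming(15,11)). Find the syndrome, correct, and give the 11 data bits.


Syndrome = 11: error at position 11

Data: 01000100101 (corrected bit 11)


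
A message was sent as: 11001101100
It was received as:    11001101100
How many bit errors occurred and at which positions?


XOR: 00000000000

0 errors (received matches sent)


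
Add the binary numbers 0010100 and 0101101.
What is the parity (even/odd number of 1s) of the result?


0010100 = 20
0101101 = 45
Sum = 65 = 1000001
1s count = 2

even parity (2 ones in 1000001)


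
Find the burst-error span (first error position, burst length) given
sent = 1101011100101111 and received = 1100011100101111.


XOR: 0001000000000000

Burst at position 3, length 1


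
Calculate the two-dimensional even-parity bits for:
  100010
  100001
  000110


Row parities: 000
Column parities: 000101

Row P: 000, Col P: 000101, Corner: 0


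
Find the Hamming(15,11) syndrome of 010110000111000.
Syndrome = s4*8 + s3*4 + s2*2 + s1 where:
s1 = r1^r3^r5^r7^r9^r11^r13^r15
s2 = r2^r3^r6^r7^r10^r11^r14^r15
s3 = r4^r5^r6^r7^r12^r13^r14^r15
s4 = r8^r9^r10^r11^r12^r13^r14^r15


s1=0, s2=1, s3=1, s4=1

Syndrome = 14 (error at position 14)


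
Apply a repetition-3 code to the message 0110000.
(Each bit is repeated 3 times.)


Each bit -> 3 copies

000111111000000000000


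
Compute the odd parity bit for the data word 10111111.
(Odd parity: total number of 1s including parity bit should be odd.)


Number of 1s in data: 7
Parity bit: 0

0


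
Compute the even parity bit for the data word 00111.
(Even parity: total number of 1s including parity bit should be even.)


Number of 1s in data: 3
Parity bit: 1

1


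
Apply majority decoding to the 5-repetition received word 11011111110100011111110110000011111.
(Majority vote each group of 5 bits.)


Groups: 11011, 11111, 01000, 11111, 11011, 00000, 11111
Majority votes: 1101101

1101101


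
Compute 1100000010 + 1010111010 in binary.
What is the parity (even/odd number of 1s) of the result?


1100000010 = 770
1010111010 = 698
Sum = 1468 = 10110111100
1s count = 7

odd parity (7 ones in 10110111100)


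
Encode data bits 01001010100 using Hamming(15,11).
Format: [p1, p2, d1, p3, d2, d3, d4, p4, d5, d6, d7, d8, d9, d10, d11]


Parity bits: p1=0, p2=1, p3=0, p4=1

010010011010100


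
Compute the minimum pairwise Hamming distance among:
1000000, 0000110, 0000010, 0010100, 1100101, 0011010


Comparing all pairs, minimum distance: 1
Can detect 0 errors, correct 0 errors

1


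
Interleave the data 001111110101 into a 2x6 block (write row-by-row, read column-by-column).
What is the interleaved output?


Matrix:
  001111
  110101
Read columns: 010110111011

010110111011


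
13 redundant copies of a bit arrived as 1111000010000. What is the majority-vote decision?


Ones: 5 out of 13
Threshold: 7

0 (5/13 voted 1)


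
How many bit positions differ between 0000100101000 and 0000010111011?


XOR: 0000110010011
Count of 1s: 5

5


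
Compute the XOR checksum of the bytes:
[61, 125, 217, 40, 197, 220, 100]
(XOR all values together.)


XOR chain: 61 ^ 125 ^ 217 ^ 40 ^ 197 ^ 220 ^ 100 = 204

204


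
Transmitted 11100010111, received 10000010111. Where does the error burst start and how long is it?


XOR: 01100000000

Burst at position 1, length 2


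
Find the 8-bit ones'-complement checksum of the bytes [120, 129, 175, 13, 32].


Sum = 469 mod 256 = 213
Complement = 42

42


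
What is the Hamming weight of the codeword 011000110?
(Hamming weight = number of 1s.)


Counting 1s in 011000110

4


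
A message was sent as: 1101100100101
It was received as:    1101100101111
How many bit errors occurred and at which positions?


XOR: 0000000001010

2 error(s) at position(s): 9, 11


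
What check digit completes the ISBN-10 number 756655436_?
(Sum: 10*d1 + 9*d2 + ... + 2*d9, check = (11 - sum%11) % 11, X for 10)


Weighted sum: 297
297 mod 11 = 0

Check digit: 0


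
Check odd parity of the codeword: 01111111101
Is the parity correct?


Number of 1s: 9

Yes, parity is correct (9 ones)


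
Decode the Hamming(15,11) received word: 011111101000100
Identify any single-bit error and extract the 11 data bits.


Syndrome = 5: error at position 5

Data: 10111000100 (corrected bit 5)


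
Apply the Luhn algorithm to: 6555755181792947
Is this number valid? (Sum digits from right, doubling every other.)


Luhn sum = 76
76 mod 10 = 6

Invalid (Luhn sum mod 10 = 6)


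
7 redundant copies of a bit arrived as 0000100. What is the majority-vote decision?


Ones: 1 out of 7
Threshold: 4

0 (1/7 voted 1)


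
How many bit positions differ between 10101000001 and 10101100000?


XOR: 00000100001
Count of 1s: 2

2


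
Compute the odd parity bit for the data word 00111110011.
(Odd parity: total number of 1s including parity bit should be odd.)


Number of 1s in data: 7
Parity bit: 0

0


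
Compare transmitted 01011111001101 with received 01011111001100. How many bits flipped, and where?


XOR: 00000000000001

1 error(s) at position(s): 13


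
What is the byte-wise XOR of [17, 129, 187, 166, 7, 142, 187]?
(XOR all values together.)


XOR chain: 17 ^ 129 ^ 187 ^ 166 ^ 7 ^ 142 ^ 187 = 191

191


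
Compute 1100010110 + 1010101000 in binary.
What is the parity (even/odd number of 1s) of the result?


1100010110 = 790
1010101000 = 680
Sum = 1470 = 10110111110
1s count = 8

even parity (8 ones in 10110111110)


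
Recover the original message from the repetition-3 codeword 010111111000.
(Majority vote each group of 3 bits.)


Groups: 010, 111, 111, 000
Majority votes: 0110

0110


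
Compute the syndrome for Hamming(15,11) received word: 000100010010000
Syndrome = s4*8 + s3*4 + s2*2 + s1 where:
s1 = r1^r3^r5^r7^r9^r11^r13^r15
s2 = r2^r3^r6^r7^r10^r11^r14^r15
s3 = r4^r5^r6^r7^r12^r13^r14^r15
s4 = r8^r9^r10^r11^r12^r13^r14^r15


s1=1, s2=1, s3=1, s4=0

Syndrome = 7 (error at position 7)


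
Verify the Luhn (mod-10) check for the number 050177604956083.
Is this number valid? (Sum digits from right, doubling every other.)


Luhn sum = 52
52 mod 10 = 2

Invalid (Luhn sum mod 10 = 2)


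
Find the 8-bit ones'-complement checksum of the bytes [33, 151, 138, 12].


Sum = 334 mod 256 = 78
Complement = 177

177


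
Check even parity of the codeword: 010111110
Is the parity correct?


Number of 1s: 6

Yes, parity is correct (6 ones)


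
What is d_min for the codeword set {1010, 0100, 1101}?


Comparing all pairs, minimum distance: 2
Can detect 1 errors, correct 0 errors

2


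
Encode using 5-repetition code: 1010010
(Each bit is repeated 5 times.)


Each bit -> 5 copies

11111000001111100000000001111100000


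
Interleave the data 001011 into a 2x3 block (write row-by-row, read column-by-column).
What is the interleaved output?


Matrix:
  001
  011
Read columns: 000111

000111


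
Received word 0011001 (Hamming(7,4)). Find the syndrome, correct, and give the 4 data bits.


Syndrome = 0: no error detected

Data: 1001 (no errors)


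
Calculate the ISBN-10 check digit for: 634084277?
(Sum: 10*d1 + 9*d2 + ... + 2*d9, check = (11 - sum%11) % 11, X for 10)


Weighted sum: 230
230 mod 11 = 10

Check digit: 1


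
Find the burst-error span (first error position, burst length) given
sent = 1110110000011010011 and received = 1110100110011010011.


XOR: 0000010110000000000

Burst at position 5, length 4


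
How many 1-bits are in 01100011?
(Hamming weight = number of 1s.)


Counting 1s in 01100011

4


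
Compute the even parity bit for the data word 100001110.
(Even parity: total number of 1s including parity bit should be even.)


Number of 1s in data: 4
Parity bit: 0

0


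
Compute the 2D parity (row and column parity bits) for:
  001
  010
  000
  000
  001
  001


Row parities: 110011
Column parities: 011

Row P: 110011, Col P: 011, Corner: 0


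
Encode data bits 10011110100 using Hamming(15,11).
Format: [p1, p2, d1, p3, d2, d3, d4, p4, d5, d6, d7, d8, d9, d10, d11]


Parity bits: p1=1, p2=0, p3=0, p4=0

101000101110100


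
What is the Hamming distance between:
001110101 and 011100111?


XOR: 010010010
Count of 1s: 3

3


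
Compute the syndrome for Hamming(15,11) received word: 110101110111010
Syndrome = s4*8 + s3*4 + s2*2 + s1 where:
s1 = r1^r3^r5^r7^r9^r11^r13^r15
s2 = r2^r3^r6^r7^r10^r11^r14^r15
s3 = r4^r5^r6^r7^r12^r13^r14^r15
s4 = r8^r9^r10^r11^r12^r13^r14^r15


s1=1, s2=0, s3=1, s4=1

Syndrome = 13 (error at position 13)


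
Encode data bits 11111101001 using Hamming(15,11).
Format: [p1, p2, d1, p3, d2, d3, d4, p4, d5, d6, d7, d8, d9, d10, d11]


Parity bits: p1=1, p2=1, p3=1, p4=0

111111101101001


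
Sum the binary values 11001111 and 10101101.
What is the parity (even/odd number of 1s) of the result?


11001111 = 207
10101101 = 173
Sum = 380 = 101111100
1s count = 6

even parity (6 ones in 101111100)


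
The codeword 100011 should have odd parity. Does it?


Number of 1s: 3

Yes, parity is correct (3 ones)


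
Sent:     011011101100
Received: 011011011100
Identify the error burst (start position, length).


XOR: 000000110000

Burst at position 6, length 2


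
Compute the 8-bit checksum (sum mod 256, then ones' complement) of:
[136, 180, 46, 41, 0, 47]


Sum = 450 mod 256 = 194
Complement = 61

61


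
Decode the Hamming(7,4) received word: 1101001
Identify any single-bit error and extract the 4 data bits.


Syndrome = 0: no error detected

Data: 0001 (no errors)


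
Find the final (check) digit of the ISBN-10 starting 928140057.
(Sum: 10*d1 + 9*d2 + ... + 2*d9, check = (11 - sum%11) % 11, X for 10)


Weighted sum: 232
232 mod 11 = 1

Check digit: X


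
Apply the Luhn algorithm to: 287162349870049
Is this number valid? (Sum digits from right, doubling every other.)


Luhn sum = 79
79 mod 10 = 9

Invalid (Luhn sum mod 10 = 9)


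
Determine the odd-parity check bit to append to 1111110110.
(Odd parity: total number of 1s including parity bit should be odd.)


Number of 1s in data: 8
Parity bit: 1

1


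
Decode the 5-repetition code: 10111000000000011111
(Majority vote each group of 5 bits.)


Groups: 10111, 00000, 00000, 11111
Majority votes: 1001

1001


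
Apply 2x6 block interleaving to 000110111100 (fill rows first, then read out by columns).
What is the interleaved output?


Matrix:
  000110
  111100
Read columns: 010101111000

010101111000


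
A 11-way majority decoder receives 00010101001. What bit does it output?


Ones: 4 out of 11
Threshold: 6

0 (4/11 voted 1)


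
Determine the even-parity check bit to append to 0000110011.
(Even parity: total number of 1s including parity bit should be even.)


Number of 1s in data: 4
Parity bit: 0

0


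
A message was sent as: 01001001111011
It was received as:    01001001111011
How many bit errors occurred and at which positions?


XOR: 00000000000000

0 errors (received matches sent)


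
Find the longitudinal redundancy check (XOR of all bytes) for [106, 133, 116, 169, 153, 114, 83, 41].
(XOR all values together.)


XOR chain: 106 ^ 133 ^ 116 ^ 169 ^ 153 ^ 114 ^ 83 ^ 41 = 163

163


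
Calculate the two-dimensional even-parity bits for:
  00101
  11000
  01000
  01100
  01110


Row parities: 00101
Column parities: 10111

Row P: 00101, Col P: 10111, Corner: 0


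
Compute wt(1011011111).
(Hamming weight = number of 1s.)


Counting 1s in 1011011111

8


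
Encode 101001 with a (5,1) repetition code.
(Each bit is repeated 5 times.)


Each bit -> 5 copies

111110000011111000000000011111


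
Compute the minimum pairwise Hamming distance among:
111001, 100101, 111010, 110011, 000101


Comparing all pairs, minimum distance: 1
Can detect 0 errors, correct 0 errors

1


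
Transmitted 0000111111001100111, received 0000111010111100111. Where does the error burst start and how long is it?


XOR: 0000000101110000000

Burst at position 7, length 5


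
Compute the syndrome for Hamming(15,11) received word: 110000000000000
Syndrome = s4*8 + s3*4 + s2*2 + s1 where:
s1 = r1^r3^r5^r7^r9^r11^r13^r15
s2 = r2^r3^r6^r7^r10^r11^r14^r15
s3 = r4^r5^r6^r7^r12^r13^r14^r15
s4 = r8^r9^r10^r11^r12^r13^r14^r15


s1=1, s2=1, s3=0, s4=0

Syndrome = 3 (error at position 3)


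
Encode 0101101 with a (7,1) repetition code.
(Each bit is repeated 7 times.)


Each bit -> 7 copies

0000000111111100000001111111111111100000001111111


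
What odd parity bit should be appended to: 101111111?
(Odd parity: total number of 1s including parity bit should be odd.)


Number of 1s in data: 8
Parity bit: 1

1


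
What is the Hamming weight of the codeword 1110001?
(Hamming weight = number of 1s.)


Counting 1s in 1110001

4


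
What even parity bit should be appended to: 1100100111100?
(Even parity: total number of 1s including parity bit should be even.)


Number of 1s in data: 7
Parity bit: 1

1


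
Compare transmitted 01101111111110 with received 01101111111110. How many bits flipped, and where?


XOR: 00000000000000

0 errors (received matches sent)


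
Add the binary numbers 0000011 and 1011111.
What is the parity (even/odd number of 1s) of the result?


0000011 = 3
1011111 = 95
Sum = 98 = 1100010
1s count = 3

odd parity (3 ones in 1100010)


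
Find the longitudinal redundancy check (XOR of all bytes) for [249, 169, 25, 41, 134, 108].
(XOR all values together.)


XOR chain: 249 ^ 169 ^ 25 ^ 41 ^ 134 ^ 108 = 138

138


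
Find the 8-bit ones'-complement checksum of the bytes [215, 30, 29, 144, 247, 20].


Sum = 685 mod 256 = 173
Complement = 82

82


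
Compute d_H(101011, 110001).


XOR: 011010
Count of 1s: 3

3


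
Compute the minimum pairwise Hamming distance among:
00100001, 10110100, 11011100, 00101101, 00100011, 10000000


Comparing all pairs, minimum distance: 1
Can detect 0 errors, correct 0 errors

1


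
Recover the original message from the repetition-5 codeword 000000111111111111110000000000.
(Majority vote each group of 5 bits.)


Groups: 00000, 01111, 11111, 11111, 00000, 00000
Majority votes: 011100

011100


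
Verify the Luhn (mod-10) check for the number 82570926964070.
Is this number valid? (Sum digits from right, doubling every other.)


Luhn sum = 64
64 mod 10 = 4

Invalid (Luhn sum mod 10 = 4)


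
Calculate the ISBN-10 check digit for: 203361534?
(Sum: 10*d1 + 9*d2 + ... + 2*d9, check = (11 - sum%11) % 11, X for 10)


Weighted sum: 143
143 mod 11 = 0

Check digit: 0


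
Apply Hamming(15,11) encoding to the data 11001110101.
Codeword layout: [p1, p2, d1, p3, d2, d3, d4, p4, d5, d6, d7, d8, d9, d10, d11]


Parity bits: p1=0, p2=0, p3=1, p4=1

001110011110101


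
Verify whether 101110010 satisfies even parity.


Number of 1s: 5

No, parity error (5 ones)


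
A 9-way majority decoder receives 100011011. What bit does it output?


Ones: 5 out of 9
Threshold: 5

1 (5/9 voted 1)


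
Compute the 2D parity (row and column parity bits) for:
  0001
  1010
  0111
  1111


Row parities: 1010
Column parities: 0011

Row P: 1010, Col P: 0011, Corner: 0


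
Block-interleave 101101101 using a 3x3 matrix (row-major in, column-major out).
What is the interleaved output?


Matrix:
  101
  101
  101
Read columns: 111000111

111000111


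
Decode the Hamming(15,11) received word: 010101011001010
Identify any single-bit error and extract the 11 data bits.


Syndrome = 3: error at position 3

Data: 10101001010 (corrected bit 3)


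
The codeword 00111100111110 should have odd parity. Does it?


Number of 1s: 9

Yes, parity is correct (9 ones)


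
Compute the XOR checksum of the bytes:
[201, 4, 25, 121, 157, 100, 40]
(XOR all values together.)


XOR chain: 201 ^ 4 ^ 25 ^ 121 ^ 157 ^ 100 ^ 40 = 124

124


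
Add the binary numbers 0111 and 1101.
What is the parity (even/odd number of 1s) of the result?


0111 = 7
1101 = 13
Sum = 20 = 10100
1s count = 2

even parity (2 ones in 10100)


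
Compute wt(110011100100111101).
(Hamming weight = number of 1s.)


Counting 1s in 110011100100111101

11


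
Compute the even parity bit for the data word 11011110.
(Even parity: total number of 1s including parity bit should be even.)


Number of 1s in data: 6
Parity bit: 0

0


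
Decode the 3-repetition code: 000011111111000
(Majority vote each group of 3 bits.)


Groups: 000, 011, 111, 111, 000
Majority votes: 01110

01110


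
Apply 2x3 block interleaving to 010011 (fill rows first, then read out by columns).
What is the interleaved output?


Matrix:
  010
  011
Read columns: 001101

001101


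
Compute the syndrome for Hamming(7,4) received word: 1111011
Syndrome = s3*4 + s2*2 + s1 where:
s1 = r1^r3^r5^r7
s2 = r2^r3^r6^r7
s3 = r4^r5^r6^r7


s1=1, s2=0, s3=1

Syndrome = 5 (error at position 5)


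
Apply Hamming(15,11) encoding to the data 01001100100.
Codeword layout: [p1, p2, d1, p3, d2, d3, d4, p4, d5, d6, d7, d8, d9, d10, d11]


Parity bits: p1=1, p2=1, p3=0, p4=1

110010011100100


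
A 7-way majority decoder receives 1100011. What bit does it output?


Ones: 4 out of 7
Threshold: 4

1 (4/7 voted 1)


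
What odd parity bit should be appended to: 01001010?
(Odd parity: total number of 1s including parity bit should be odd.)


Number of 1s in data: 3
Parity bit: 0

0


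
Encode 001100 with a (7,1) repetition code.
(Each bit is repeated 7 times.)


Each bit -> 7 copies

000000000000001111111111111100000000000000


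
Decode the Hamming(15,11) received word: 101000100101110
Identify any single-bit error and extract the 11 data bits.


Syndrome = 0: no error detected

Data: 10010101110 (no errors)


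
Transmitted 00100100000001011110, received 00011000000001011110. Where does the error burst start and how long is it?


XOR: 00111100000000000000

Burst at position 2, length 4


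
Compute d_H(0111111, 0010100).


XOR: 0101011
Count of 1s: 4

4


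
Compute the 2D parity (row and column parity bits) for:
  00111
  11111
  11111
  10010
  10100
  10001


Row parities: 111000
Column parities: 10000

Row P: 111000, Col P: 10000, Corner: 1


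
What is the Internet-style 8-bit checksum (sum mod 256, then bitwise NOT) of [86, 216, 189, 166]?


Sum = 657 mod 256 = 145
Complement = 110

110


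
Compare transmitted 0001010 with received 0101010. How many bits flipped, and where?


XOR: 0100000

1 error(s) at position(s): 1


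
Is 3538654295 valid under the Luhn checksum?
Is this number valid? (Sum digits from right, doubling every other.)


Luhn sum = 57
57 mod 10 = 7

Invalid (Luhn sum mod 10 = 7)


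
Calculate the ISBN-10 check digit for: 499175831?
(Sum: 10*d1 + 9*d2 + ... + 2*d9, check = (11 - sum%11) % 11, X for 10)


Weighted sum: 310
310 mod 11 = 2

Check digit: 9


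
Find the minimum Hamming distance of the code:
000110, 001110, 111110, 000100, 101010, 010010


Comparing all pairs, minimum distance: 1
Can detect 0 errors, correct 0 errors

1


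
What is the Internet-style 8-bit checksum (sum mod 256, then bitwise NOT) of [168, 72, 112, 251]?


Sum = 603 mod 256 = 91
Complement = 164

164


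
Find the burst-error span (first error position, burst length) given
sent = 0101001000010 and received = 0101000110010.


XOR: 0000001110000

Burst at position 6, length 3


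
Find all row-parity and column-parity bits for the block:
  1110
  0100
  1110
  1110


Row parities: 1111
Column parities: 1010

Row P: 1111, Col P: 1010, Corner: 0


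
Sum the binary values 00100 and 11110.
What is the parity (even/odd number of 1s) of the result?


00100 = 4
11110 = 30
Sum = 34 = 100010
1s count = 2

even parity (2 ones in 100010)


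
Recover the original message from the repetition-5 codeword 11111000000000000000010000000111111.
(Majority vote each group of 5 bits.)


Groups: 11111, 00000, 00000, 00000, 01000, 00001, 11111
Majority votes: 1000001

1000001


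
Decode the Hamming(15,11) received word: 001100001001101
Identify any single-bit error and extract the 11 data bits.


Syndrome = 0: no error detected

Data: 10001001101 (no errors)


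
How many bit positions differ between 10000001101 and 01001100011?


XOR: 11001101110
Count of 1s: 7

7


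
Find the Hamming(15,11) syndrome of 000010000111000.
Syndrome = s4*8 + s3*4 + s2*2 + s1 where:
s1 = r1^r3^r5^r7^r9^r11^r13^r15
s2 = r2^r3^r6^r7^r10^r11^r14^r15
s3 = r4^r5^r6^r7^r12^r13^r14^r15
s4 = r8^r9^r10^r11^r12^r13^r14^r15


s1=0, s2=0, s3=0, s4=1

Syndrome = 8 (error at position 8)


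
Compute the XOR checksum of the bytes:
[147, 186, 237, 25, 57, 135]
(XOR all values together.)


XOR chain: 147 ^ 186 ^ 237 ^ 25 ^ 57 ^ 135 = 99

99


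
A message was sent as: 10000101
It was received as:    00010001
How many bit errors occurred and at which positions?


XOR: 10010100

3 error(s) at position(s): 0, 3, 5


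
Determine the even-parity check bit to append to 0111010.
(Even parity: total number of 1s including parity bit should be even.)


Number of 1s in data: 4
Parity bit: 0

0


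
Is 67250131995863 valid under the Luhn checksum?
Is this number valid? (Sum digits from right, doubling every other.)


Luhn sum = 60
60 mod 10 = 0

Valid (Luhn sum mod 10 = 0)


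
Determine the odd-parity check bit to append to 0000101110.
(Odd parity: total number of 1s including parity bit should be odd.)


Number of 1s in data: 4
Parity bit: 1

1


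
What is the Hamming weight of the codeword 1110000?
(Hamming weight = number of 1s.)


Counting 1s in 1110000

3


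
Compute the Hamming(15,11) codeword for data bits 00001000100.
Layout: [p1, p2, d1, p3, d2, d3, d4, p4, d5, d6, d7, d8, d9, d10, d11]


Parity bits: p1=0, p2=0, p3=1, p4=0

000100001000100


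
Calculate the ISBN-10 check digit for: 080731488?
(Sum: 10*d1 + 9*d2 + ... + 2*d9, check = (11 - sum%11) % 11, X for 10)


Weighted sum: 200
200 mod 11 = 2

Check digit: 9


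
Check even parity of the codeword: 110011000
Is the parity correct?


Number of 1s: 4

Yes, parity is correct (4 ones)


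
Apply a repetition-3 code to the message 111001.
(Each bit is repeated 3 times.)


Each bit -> 3 copies

111111111000000111


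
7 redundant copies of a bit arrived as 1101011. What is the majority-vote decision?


Ones: 5 out of 7
Threshold: 4

1 (5/7 voted 1)


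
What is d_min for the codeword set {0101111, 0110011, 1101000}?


Comparing all pairs, minimum distance: 3
Can detect 2 errors, correct 1 errors

3


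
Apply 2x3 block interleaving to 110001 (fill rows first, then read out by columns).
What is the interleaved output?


Matrix:
  110
  001
Read columns: 101001

101001


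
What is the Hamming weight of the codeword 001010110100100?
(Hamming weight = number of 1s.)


Counting 1s in 001010110100100

6


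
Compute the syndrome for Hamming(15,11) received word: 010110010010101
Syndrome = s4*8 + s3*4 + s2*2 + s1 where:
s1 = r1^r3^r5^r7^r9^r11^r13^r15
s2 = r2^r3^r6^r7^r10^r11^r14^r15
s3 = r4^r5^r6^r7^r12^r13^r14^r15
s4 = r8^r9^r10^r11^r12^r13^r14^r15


s1=0, s2=1, s3=0, s4=0

Syndrome = 2 (error at position 2)


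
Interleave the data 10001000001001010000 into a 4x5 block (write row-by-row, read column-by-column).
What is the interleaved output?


Matrix:
  10001
  00000
  10010
  10000
Read columns: 10110000000000101000

10110000000000101000


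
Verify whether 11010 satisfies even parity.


Number of 1s: 3

No, parity error (3 ones)


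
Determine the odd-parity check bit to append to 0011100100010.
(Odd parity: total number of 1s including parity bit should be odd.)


Number of 1s in data: 5
Parity bit: 0

0


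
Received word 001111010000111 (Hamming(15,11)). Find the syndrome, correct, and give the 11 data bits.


Syndrome = 0: no error detected

Data: 11100000111 (no errors)


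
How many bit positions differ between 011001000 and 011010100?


XOR: 000011100
Count of 1s: 3

3


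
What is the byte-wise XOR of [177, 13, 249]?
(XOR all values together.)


XOR chain: 177 ^ 13 ^ 249 = 69

69


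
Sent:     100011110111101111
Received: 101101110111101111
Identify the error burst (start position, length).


XOR: 001110000000000000

Burst at position 2, length 3


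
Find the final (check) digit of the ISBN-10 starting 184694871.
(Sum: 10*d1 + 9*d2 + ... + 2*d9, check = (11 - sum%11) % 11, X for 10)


Weighted sum: 285
285 mod 11 = 10

Check digit: 1


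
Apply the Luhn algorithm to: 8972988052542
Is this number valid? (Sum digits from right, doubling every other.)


Luhn sum = 76
76 mod 10 = 6

Invalid (Luhn sum mod 10 = 6)


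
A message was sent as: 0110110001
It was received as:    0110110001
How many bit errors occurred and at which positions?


XOR: 0000000000

0 errors (received matches sent)


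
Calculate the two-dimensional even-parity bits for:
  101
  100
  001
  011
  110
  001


Row parities: 011001
Column parities: 100

Row P: 011001, Col P: 100, Corner: 1


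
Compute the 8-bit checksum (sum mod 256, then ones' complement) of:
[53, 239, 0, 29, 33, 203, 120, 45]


Sum = 722 mod 256 = 210
Complement = 45

45


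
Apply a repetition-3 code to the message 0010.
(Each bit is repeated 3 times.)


Each bit -> 3 copies

000000111000


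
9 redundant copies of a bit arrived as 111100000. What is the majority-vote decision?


Ones: 4 out of 9
Threshold: 5

0 (4/9 voted 1)


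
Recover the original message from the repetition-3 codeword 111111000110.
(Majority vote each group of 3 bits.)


Groups: 111, 111, 000, 110
Majority votes: 1101

1101


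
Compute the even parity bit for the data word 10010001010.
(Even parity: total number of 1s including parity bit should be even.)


Number of 1s in data: 4
Parity bit: 0

0


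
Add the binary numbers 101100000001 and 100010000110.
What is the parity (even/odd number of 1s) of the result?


101100000001 = 2817
100010000110 = 2182
Sum = 4999 = 1001110000111
1s count = 7

odd parity (7 ones in 1001110000111)


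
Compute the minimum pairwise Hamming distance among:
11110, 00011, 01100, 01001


Comparing all pairs, minimum distance: 2
Can detect 1 errors, correct 0 errors

2


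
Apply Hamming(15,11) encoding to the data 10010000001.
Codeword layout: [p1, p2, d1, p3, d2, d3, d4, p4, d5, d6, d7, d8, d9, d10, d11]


Parity bits: p1=1, p2=1, p3=0, p4=1

111000110000001


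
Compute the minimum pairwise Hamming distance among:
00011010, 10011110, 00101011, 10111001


Comparing all pairs, minimum distance: 2
Can detect 1 errors, correct 0 errors

2


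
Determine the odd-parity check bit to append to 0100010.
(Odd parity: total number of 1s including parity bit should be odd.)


Number of 1s in data: 2
Parity bit: 1

1


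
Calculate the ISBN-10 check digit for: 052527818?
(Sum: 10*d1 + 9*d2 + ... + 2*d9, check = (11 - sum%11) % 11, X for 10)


Weighted sum: 194
194 mod 11 = 7

Check digit: 4


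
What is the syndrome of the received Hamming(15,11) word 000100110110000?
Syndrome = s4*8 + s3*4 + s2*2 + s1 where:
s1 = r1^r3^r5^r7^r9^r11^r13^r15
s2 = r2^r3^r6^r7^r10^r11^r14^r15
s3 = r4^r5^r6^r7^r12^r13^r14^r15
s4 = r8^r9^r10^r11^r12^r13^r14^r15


s1=0, s2=1, s3=0, s4=1

Syndrome = 10 (error at position 10)


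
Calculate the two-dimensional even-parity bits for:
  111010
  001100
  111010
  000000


Row parities: 0000
Column parities: 001100

Row P: 0000, Col P: 001100, Corner: 0


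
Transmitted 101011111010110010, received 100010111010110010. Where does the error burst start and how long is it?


XOR: 001001000000000000

Burst at position 2, length 4


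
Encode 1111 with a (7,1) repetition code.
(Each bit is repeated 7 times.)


Each bit -> 7 copies

1111111111111111111111111111


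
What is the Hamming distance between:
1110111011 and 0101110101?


XOR: 1011001110
Count of 1s: 6

6


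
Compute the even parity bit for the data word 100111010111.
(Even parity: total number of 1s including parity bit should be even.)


Number of 1s in data: 8
Parity bit: 0

0


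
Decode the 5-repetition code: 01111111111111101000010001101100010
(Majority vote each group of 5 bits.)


Groups: 01111, 11111, 11111, 01000, 01000, 11011, 00010
Majority votes: 1110010

1110010


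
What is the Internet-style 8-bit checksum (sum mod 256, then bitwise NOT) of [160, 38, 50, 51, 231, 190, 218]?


Sum = 938 mod 256 = 170
Complement = 85

85


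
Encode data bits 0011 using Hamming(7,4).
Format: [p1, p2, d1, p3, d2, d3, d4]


Parity bits: p1=1, p2=0, p3=0

1000011


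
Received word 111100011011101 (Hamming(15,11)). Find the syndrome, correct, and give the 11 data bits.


Syndrome = 0: no error detected

Data: 10001011101 (no errors)


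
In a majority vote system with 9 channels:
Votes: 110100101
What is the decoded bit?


Ones: 5 out of 9
Threshold: 5

1 (5/9 voted 1)


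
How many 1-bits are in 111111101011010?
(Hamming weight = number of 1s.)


Counting 1s in 111111101011010

11


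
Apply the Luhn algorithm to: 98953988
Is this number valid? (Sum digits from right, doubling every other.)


Luhn sum = 61
61 mod 10 = 1

Invalid (Luhn sum mod 10 = 1)


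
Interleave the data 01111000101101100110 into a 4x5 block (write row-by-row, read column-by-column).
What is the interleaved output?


Matrix:
  01111
  00010
  11011
  00110
Read columns: 00101010100111111010

00101010100111111010


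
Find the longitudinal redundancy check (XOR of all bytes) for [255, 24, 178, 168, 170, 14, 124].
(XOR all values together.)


XOR chain: 255 ^ 24 ^ 178 ^ 168 ^ 170 ^ 14 ^ 124 = 37

37


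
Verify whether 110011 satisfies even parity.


Number of 1s: 4

Yes, parity is correct (4 ones)


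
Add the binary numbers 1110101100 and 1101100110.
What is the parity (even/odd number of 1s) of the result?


1110101100 = 940
1101100110 = 870
Sum = 1810 = 11100010010
1s count = 5

odd parity (5 ones in 11100010010)


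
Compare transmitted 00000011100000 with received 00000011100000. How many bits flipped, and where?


XOR: 00000000000000

0 errors (received matches sent)


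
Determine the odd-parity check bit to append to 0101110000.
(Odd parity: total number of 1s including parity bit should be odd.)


Number of 1s in data: 4
Parity bit: 1

1
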